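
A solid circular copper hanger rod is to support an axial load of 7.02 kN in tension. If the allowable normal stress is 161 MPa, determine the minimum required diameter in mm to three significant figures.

7.45 mm

Required area A ≥ P/σ_allow = 7020/161 = 43.6 mm².
For a solid circular section, d ≥ √(4A/π) = 7.451 mm.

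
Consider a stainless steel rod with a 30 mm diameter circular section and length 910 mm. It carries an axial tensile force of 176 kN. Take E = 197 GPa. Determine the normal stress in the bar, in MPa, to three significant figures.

A = 706.9 mm².
σ = N/A = 176000/706.9 = 249 MPa.

249 MPa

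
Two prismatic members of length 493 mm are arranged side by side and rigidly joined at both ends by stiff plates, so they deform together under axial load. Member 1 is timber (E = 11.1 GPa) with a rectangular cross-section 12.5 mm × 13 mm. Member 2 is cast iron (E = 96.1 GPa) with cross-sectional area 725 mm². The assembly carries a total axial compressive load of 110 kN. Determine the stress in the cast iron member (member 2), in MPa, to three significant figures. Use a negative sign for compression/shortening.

-148 MPa

A_1 = 162.5 mm².
Equal strain + equilibrium ⇒ each member carries load in proportion to AE: A₁E₁ = 1804000 N, A₂E₂ = 69670000 N, ΣAE = 71480000 N.
σ₂ = P·E₂/ΣAE = -110000·96100/71480000 = -147.9 MPa.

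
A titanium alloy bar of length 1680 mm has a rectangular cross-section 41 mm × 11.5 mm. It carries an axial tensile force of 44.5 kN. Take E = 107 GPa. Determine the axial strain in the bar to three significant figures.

A = 471.5 mm².
σ = N/A = 94.38 MPa; ε = σ/E = 94.38/107000 = 8.821e-04.

8.82e-04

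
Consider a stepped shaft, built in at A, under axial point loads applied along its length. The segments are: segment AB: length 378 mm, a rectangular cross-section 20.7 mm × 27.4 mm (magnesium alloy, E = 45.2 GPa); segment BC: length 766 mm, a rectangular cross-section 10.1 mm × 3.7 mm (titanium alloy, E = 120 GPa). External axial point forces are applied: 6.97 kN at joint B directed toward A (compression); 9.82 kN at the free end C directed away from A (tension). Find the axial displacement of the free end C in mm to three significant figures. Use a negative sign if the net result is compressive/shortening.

1.72 mm

Internal axial forces (sectioning from the free end, tension +): N_BC = 9.82 kN, N_AB = 2.85 kN.
A_AB = 567.2 mm².
A_BC = 37.37 mm².
δ_AB = 2850·378/(567.2·45200) = 0.04202 mm
δ_BC = 9820·766/(37.37·120000) = 1.677 mm
δ = Σδ_i = 1.719 mm.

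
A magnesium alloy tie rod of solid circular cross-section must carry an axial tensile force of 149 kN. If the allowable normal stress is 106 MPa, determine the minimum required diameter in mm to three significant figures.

42.3 mm

Required area A ≥ P/σ_allow = 149000/106 = 1406 mm².
For a solid circular section, d ≥ √(4A/π) = 42.31 mm.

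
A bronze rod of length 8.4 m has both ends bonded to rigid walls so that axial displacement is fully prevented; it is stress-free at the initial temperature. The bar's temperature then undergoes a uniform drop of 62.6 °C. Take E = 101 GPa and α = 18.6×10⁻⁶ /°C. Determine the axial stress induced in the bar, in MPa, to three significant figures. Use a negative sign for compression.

118 MPa

Free thermal expansion αLΔT = 18.6e-6 · 8400 · -62.6 = -9.781 mm.
The walls impose strain ε = −(-9.781)/8400 = 1.1644e-03; σ = Eε = 101000 · 1.1644e-03 = 117.6 MPa.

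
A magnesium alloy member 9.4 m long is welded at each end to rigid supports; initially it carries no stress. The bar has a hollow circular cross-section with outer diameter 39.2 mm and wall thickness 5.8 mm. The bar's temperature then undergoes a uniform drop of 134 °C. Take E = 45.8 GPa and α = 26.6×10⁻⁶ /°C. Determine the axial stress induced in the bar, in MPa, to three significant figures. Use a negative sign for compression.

Free thermal expansion αLΔT = 26.6e-6 · 9400 · -134 = -33.51 mm.
The walls impose strain ε = −(-33.51)/9400 = 3.5644e-03; σ = Eε = 45800 · 3.5644e-03 = 163.2 MPa.

163 MPa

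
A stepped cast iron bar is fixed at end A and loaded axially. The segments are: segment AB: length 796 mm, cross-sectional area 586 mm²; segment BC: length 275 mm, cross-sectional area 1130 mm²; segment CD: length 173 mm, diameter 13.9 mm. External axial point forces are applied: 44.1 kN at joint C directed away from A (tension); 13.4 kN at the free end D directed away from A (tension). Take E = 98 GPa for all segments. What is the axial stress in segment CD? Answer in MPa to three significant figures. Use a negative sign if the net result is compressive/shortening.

88.3 MPa

Internal axial forces (sectioning from the free end, tension +): N_CD = 13.4 kN, N_BC = 57.5 kN, N_AB = 57.5 kN.
A_CD = 151.7 mm².
σ_CD = N_CD/A_CD = 13400/151.7 = 88.31 MPa.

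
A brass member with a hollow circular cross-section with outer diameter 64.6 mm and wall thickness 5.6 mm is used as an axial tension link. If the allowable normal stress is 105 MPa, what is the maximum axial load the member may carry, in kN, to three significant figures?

A = 1038 mm².
P_max = σ_allow · A = 105 · 1038 = 109000 N = 109 kN.

109 kN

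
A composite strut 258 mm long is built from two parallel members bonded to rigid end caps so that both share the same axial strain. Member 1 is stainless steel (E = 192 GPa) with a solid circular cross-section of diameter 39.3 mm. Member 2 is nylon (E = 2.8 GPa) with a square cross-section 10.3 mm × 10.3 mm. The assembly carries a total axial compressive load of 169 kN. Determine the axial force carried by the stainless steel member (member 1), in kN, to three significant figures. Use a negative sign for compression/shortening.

A_1 = 1213 mm².
A_2 = 106.1 mm².
Equal strain + equilibrium ⇒ each member carries load in proportion to AE: A₁E₁ = 232900000 N, A₂E₂ = 297100 N, ΣAE = 233200000 N.
F₁ = P·A₁E₁/ΣAE = -169000·232900000/233200000 = -168800 N.

-169 kN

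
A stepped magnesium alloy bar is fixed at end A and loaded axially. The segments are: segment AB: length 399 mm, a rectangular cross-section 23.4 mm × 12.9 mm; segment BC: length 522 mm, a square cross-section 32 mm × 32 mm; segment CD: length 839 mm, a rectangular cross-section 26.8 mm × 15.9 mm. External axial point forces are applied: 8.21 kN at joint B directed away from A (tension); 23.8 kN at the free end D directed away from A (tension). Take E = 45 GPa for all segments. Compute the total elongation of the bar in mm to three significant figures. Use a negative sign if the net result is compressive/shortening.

2.25 mm

Internal axial forces (sectioning from the free end, tension +): N_CD = 23.8 kN, N_BC = 23.8 kN, N_AB = 32.01 kN.
A_AB = 301.9 mm².
A_BC = 1024 mm².
A_CD = 426.1 mm².
δ_AB = 32010·399/(301.9·45000) = 0.9402 mm
δ_BC = 23800·522/(1024·45000) = 0.2696 mm
δ_CD = 23800·839/(426.1·45000) = 1.041 mm
δ = Σδ_i = 2.251 mm.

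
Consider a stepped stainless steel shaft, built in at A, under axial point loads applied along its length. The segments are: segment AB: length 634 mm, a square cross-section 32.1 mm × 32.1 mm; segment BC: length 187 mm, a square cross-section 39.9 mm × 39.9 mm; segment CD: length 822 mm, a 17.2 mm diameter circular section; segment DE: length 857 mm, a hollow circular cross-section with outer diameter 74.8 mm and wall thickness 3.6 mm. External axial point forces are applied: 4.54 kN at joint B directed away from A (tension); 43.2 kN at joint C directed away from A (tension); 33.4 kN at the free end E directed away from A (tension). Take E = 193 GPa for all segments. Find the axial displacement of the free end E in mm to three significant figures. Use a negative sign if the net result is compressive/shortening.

Internal axial forces (sectioning from the free end, tension +): N_DE = 33.4 kN, N_CD = 33.4 kN, N_BC = 76.6 kN, N_AB = 81.14 kN.
A_AB = 1030 mm².
A_BC = 1592 mm².
A_CD = 232.4 mm².
A_DE = 805.3 mm².
δ_AB = 81140·634/(1030·193000) = 0.2587 mm
δ_BC = 76600·187/(1592·193000) = 0.04662 mm
δ_CD = 33400·822/(232.4·193000) = 0.6122 mm
δ_DE = 33400·857/(805.3·193000) = 0.1842 mm
δ = Σδ_i = 1.102 mm.

1.10 mm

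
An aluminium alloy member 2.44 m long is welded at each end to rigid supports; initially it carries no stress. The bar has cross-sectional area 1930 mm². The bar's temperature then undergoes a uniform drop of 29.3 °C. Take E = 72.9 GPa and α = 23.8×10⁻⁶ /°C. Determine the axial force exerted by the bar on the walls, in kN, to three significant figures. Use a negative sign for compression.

98.1 kN

Free thermal expansion αLΔT = 23.8e-6 · 2440 · -29.3 = -1.702 mm.
The walls impose strain ε = −(-1.702)/2440 = 6.9734e-04; σ = Eε = 72900 · 6.9734e-04 = 50.84 MPa.
Wall reaction R = σ·A = 50.84·1930 = 98110 N = 98.11 kN.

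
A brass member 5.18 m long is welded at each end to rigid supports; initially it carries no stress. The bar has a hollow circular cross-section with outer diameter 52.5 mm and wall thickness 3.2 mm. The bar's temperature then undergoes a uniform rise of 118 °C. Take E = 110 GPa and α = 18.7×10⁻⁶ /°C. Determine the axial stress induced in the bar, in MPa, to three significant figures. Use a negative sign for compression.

-243 MPa

Free thermal expansion αLΔT = 18.7e-6 · 5180 · 118 = 11.43 mm.
The walls impose strain ε = −(11.43)/5180 = -2.2066e-03; σ = Eε = 110000 · -2.2066e-03 = -242.7 MPa.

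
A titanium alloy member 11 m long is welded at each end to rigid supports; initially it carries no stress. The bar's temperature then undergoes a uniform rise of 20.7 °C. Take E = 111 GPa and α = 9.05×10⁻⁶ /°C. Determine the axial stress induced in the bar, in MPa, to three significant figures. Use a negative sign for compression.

-20.8 MPa

Free thermal expansion αLΔT = 9.05e-6 · 11000 · 20.7 = 2.061 mm.
The walls impose strain ε = −(2.061)/11000 = -1.8733e-04; σ = Eε = 111000 · -1.8733e-04 = -20.79 MPa.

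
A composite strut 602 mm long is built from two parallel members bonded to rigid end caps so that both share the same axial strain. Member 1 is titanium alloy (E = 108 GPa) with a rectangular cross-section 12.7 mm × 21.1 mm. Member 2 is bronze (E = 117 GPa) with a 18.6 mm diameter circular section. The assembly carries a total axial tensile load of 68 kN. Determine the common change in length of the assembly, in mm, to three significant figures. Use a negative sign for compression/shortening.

A_1 = 268 mm².
A_2 = 271.7 mm².
Equal strain + equilibrium ⇒ each member carries load in proportion to AE: A₁E₁ = 28940000 N, A₂E₂ = 31790000 N, ΣAE = 60730000 N.
δ = PL/ΣAE = 68000·602/60730000 = 0.674 mm.

0.674 mm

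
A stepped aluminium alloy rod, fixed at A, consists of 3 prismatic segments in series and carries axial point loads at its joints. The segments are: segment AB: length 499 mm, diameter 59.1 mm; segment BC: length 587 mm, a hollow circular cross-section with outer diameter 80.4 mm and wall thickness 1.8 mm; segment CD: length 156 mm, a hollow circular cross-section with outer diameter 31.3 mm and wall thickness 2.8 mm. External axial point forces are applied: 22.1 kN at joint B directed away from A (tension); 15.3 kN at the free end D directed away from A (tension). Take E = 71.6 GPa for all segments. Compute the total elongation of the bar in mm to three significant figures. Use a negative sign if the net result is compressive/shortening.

0.510 mm

Internal axial forces (sectioning from the free end, tension +): N_CD = 15.3 kN, N_BC = 15.3 kN, N_AB = 37.4 kN.
A_AB = 2743 mm².
A_BC = 444.5 mm².
A_CD = 250.7 mm².
δ_AB = 37400·499/(2743·71600) = 0.09502 mm
δ_BC = 15300·587/(444.5·71600) = 0.2822 mm
δ_CD = 15300·156/(250.7·71600) = 0.133 mm
δ = Σδ_i = 0.5102 mm.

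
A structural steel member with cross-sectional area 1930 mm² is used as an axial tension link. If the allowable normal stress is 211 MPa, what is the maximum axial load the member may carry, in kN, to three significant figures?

P_max = σ_allow · A = 211 · 1930 = 407200 N = 407.2 kN.

407 kN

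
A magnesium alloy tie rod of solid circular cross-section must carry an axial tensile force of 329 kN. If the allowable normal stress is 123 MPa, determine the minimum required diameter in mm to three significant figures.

Required area A ≥ P/σ_allow = 329000/123 = 2675 mm².
For a solid circular section, d ≥ √(4A/π) = 58.36 mm.

58.4 mm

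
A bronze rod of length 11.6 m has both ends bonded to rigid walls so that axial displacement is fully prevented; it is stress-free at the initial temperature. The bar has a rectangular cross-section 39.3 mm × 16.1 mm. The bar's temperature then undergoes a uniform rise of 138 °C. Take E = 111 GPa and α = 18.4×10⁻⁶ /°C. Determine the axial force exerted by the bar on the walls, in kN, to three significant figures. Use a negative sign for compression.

-178 kN

Free thermal expansion αLΔT = 18.4e-6 · 11600 · 138 = 29.45 mm.
The walls impose strain ε = −(29.45)/11600 = -2.5392e-03; σ = Eε = 111000 · -2.5392e-03 = -281.9 MPa.
Wall reaction R = σ·A = -281.9·632.7 = -178300 N = -178.3 kN.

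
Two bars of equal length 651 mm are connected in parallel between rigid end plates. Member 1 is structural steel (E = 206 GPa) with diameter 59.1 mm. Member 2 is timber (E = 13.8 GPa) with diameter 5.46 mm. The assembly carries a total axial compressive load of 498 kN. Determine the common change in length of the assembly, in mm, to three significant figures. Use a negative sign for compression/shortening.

A_1 = 2743 mm².
A_2 = 23.41 mm².
Equal strain + equilibrium ⇒ each member carries load in proportion to AE: A₁E₁ = 565100000 N, A₂E₂ = 323100 N, ΣAE = 565400000 N.
δ = PL/ΣAE = -498000·651/565400000 = -0.5734 mm.

-0.573 mm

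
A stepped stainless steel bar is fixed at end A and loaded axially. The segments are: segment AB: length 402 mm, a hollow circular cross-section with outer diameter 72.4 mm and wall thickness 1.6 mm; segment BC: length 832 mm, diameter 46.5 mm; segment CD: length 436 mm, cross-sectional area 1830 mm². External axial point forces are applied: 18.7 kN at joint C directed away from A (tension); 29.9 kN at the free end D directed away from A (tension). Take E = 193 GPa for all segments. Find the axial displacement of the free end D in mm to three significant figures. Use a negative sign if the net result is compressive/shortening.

0.445 mm

Internal axial forces (sectioning from the free end, tension +): N_CD = 29.9 kN, N_BC = 48.6 kN, N_AB = 48.6 kN.
A_AB = 355.9 mm².
A_BC = 1698 mm².
δ_AB = 48600·402/(355.9·193000) = 0.2844 mm
δ_BC = 48600·832/(1698·193000) = 0.1234 mm
δ_CD = 29900·436/(1830·193000) = 0.03691 mm
δ = Σδ_i = 0.4447 mm.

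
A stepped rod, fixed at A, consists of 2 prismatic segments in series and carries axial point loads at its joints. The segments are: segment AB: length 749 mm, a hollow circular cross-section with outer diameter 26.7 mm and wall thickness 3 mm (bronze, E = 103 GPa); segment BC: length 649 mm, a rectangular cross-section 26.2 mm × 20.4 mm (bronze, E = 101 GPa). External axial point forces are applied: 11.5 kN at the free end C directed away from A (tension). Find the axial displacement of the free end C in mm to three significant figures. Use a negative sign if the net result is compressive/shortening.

0.513 mm

Internal axial forces (sectioning from the free end, tension +): N_BC = 11.5 kN, N_AB = 11.5 kN.
A_AB = 223.4 mm².
A_BC = 534.5 mm².
δ_AB = 11500·749/(223.4·103000) = 0.3744 mm
δ_BC = 11500·649/(534.5·101000) = 0.1383 mm
δ = Σδ_i = 0.5126 mm.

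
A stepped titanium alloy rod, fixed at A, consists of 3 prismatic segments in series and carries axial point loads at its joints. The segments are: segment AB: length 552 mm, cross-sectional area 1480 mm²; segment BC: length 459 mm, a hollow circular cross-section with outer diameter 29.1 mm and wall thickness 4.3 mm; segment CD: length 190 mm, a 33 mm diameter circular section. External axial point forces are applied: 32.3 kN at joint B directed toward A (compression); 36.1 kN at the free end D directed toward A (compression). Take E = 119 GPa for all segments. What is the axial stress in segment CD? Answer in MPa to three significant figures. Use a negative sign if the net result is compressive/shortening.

Internal axial forces (sectioning from the free end, tension +): N_CD = -36.1 kN, N_BC = -36.1 kN, N_AB = -68.4 kN.
A_CD = 855.3 mm².
σ_CD = N_CD/A_CD = -36100/855.3 = -42.21 MPa.

-42.2 MPa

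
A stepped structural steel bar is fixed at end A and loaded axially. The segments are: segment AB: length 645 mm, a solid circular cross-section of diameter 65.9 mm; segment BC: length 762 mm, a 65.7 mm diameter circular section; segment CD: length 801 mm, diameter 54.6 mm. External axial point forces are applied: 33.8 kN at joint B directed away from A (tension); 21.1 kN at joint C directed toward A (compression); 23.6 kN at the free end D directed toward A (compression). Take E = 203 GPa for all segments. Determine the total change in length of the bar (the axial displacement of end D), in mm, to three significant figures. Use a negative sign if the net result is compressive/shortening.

-0.0994 mm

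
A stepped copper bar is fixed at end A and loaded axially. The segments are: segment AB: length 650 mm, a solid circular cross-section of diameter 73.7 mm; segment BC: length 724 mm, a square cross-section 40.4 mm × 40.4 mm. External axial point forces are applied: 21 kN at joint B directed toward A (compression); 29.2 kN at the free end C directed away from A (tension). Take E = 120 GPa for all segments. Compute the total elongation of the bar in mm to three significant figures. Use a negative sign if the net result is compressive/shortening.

Internal axial forces (sectioning from the free end, tension +): N_BC = 29.2 kN, N_AB = 8.2 kN.
A_AB = 4266 mm².
A_BC = 1632 mm².
δ_AB = 8200·650/(4266·120000) = 0.01041 mm
δ_BC = 29200·724/(1632·120000) = 0.1079 mm
δ = Σδ_i = 0.1184 mm.

0.118 mm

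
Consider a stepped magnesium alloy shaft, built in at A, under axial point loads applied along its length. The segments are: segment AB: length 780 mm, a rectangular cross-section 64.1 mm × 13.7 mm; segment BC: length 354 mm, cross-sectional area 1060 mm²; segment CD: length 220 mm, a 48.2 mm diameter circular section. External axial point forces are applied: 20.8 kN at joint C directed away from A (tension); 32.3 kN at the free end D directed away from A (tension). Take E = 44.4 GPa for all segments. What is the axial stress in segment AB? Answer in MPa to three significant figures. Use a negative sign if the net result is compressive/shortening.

Internal axial forces (sectioning from the free end, tension +): N_CD = 32.3 kN, N_BC = 53.1 kN, N_AB = 53.1 kN.
A_AB = 878.2 mm².
σ_AB = N_AB/A_AB = 53100/878.2 = 60.47 MPa.

60.5 MPa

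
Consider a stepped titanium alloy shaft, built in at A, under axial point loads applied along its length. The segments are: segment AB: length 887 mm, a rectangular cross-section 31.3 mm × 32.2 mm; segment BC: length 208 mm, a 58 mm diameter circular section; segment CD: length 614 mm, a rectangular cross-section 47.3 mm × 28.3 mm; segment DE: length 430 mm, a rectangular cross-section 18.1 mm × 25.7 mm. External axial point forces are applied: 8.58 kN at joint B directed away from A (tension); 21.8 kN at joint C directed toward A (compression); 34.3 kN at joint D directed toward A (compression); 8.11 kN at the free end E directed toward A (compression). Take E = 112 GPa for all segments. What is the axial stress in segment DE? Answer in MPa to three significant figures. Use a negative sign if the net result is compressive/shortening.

Internal axial forces (sectioning from the free end, tension +): N_DE = -8.11 kN, N_CD = -42.41 kN, N_BC = -64.21 kN, N_AB = -55.63 kN.
A_DE = 465.2 mm².
σ_DE = N_DE/A_DE = -8110/465.2 = -17.43 MPa.

-17.4 MPa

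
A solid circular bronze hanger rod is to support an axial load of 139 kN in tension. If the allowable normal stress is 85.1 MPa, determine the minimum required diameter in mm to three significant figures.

45.6 mm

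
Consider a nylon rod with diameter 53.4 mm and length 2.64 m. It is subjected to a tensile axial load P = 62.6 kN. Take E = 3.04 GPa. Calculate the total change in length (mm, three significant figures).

24.3 mm

A = 2240 mm².
δ_mech = NL/(AE) = 62600·2640/(2240·3040) = 24.27 mm.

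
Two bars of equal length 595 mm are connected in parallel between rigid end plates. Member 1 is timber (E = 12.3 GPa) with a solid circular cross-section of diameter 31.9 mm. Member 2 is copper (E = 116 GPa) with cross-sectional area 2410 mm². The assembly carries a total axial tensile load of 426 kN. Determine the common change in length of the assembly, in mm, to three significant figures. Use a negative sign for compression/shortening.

0.876 mm

A_1 = 799.2 mm².
Equal strain + equilibrium ⇒ each member carries load in proportion to AE: A₁E₁ = 9831000 N, A₂E₂ = 279600000 N, ΣAE = 289400000 N.
δ = PL/ΣAE = 426000·595/289400000 = 0.8759 mm.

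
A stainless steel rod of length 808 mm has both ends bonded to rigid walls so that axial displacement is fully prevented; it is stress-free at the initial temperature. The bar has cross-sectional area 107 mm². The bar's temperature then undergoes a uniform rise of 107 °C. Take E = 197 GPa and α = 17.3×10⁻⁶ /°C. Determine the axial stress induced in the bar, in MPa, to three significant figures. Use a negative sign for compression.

Free thermal expansion αLΔT = 17.3e-6 · 808 · 107 = 1.496 mm.
The walls impose strain ε = −(1.496)/808 = -1.8511e-03; σ = Eε = 197000 · -1.8511e-03 = -364.7 MPa.

-365 MPa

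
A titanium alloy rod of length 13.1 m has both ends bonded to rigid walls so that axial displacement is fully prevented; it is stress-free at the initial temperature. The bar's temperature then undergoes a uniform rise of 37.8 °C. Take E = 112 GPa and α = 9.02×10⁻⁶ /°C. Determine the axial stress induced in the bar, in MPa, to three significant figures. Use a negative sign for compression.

-38.2 MPa

Free thermal expansion αLΔT = 9.02e-6 · 13100 · 37.8 = 4.467 mm.
The walls impose strain ε = −(4.467)/13100 = -3.4096e-04; σ = Eε = 112000 · -3.4096e-04 = -38.19 MPa.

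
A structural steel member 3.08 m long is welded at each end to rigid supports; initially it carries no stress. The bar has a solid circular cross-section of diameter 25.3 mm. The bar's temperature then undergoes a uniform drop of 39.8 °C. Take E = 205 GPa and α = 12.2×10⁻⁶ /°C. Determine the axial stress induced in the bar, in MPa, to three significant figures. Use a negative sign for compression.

99.5 MPa

Free thermal expansion αLΔT = 12.2e-6 · 3080 · -39.8 = -1.496 mm.
The walls impose strain ε = −(-1.496)/3080 = 4.8556e-04; σ = Eε = 205000 · 4.8556e-04 = 99.54 MPa.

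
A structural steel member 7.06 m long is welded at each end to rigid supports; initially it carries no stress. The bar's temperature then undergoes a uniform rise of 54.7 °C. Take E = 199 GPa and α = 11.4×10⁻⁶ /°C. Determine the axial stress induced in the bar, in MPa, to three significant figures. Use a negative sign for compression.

-124 MPa

Free thermal expansion αLΔT = 11.4e-6 · 7060 · 54.7 = 4.402 mm.
The walls impose strain ε = −(4.402)/7060 = -6.2358e-04; σ = Eε = 199000 · -6.2358e-04 = -124.1 MPa.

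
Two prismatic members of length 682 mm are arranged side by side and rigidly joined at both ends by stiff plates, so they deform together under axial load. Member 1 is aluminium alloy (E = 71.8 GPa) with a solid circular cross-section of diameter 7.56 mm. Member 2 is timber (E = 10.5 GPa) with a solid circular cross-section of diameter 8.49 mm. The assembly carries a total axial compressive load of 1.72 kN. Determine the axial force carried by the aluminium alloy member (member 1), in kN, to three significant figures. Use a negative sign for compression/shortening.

A_1 = 44.89 mm².
A_2 = 56.61 mm².
Equal strain + equilibrium ⇒ each member carries load in proportion to AE: A₁E₁ = 3223000 N, A₂E₂ = 594400 N, ΣAE = 3817000 N.
F₁ = P·A₁E₁/ΣAE = -1720·3223000/3817000 = -1452 N.

-1.45 kN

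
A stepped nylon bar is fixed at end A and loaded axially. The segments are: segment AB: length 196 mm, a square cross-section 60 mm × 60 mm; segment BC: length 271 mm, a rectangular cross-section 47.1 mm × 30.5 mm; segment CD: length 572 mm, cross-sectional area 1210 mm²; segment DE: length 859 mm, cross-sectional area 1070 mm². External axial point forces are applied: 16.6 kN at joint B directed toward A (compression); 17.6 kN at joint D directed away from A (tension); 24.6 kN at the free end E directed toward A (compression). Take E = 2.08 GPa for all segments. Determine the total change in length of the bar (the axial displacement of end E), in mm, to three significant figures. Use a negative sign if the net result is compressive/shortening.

-12.3 mm

Internal axial forces (sectioning from the free end, tension +): N_DE = -24.6 kN, N_CD = -7 kN, N_BC = -7 kN, N_AB = -23.6 kN.
A_AB = 3600 mm².
A_BC = 1437 mm².
δ_AB = -23600·196/(3600·2080) = -0.6177 mm
δ_BC = -7000·271/(1437·2080) = -0.6349 mm
δ_CD = -7000·572/(1210·2080) = -1.591 mm
δ_DE = -24600·859/(1070·2080) = -9.495 mm
δ = Σδ_i = -12.34 mm.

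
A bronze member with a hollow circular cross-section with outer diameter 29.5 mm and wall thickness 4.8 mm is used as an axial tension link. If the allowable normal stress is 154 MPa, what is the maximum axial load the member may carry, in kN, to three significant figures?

A = 372.5 mm².
P_max = σ_allow · A = 154 · 372.5 = 57360 N = 57.36 kN.

57.4 kN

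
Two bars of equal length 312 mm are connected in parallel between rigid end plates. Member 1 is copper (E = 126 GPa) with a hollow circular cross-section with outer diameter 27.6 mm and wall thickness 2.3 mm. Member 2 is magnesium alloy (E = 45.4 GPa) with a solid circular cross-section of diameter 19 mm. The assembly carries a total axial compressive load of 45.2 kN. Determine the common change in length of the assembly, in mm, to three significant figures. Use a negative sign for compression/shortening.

-0.393 mm

A_1 = 182.8 mm².
A_2 = 283.5 mm².
Equal strain + equilibrium ⇒ each member carries load in proportion to AE: A₁E₁ = 23030000 N, A₂E₂ = 12870000 N, ΣAE = 35910000 N.
δ = PL/ΣAE = -45200·312/35910000 = -0.3928 mm.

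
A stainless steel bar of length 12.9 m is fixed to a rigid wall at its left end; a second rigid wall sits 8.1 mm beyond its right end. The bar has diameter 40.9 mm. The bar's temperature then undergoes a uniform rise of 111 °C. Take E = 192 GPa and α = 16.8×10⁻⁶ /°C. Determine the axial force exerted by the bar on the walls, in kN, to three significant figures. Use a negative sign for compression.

Free thermal expansion αLΔT = 16.8e-6 · 12900 · 111 = 24.06 mm.
The walls engage after the gap closes; constrained expansion = 24.06 − 8.1 = 15.96 mm.
The walls impose strain ε = −(15.96)/12900 = -1.2369e-03; σ = Eε = 192000 · -1.2369e-03 = -237.5 MPa.
Wall reaction R = σ·A = -237.5·1314 = -312000 N = -312 kN.

-312 kN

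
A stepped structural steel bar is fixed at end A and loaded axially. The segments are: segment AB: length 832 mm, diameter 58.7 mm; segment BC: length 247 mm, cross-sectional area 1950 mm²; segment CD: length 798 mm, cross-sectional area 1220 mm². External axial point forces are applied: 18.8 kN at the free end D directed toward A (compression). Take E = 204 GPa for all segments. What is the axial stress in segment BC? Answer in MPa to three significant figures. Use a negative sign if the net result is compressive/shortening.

-9.64 MPa

Internal axial forces (sectioning from the free end, tension +): N_CD = -18.8 kN, N_BC = -18.8 kN, N_AB = -18.8 kN.
σ_BC = N_BC/A_BC = -18800/1950 = -9.641 MPa.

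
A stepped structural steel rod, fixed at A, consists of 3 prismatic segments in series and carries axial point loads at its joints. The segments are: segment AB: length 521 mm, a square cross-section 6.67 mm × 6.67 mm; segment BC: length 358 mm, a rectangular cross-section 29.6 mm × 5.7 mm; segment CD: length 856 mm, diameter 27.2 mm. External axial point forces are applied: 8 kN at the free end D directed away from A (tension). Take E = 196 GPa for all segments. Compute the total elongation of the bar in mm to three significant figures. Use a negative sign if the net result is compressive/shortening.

0.625 mm

Internal axial forces (sectioning from the free end, tension +): N_CD = 8 kN, N_BC = 8 kN, N_AB = 8 kN.
A_AB = 44.49 mm².
A_BC = 168.7 mm².
A_CD = 581.1 mm².
δ_AB = 8000·521/(44.49·196000) = 0.478 mm
δ_BC = 8000·358/(168.7·196000) = 0.08661 mm
δ_CD = 8000·856/(581.1·196000) = 0.06013 mm
δ = Σδ_i = 0.6247 mm.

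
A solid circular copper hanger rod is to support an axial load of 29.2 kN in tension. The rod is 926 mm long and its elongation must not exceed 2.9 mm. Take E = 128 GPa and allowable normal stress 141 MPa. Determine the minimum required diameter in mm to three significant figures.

16.2 mm

Required area A ≥ P/σ_allow = 29200/141 = 207.1 mm².
For a solid circular section, d ≥ √(4A/π) = 16.24 mm.
Elongation limit: A ≥ PL/(Eδ_allow) = 29200·926/(128000·2.9) = 72.84 mm² ⇒ d ≥ 9.63 mm.
The stress limit governs.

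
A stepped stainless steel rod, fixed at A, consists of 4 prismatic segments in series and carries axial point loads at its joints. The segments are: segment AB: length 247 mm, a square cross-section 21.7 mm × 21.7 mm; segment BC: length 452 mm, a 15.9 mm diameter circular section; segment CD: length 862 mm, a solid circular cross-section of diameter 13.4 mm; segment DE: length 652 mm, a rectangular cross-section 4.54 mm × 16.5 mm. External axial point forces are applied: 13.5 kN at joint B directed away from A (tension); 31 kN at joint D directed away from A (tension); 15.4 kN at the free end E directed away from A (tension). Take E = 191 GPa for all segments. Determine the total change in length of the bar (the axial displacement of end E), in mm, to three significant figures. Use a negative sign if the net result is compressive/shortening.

2.90 mm

Internal axial forces (sectioning from the free end, tension +): N_DE = 15.4 kN, N_CD = 46.4 kN, N_BC = 46.4 kN, N_AB = 59.9 kN.
A_AB = 470.9 mm².
A_BC = 198.6 mm².
A_CD = 141 mm².
A_DE = 74.91 mm².
δ_AB = 59900·247/(470.9·191000) = 0.1645 mm
δ_BC = 46400·452/(198.6·191000) = 0.553 mm
δ_CD = 46400·862/(141·191000) = 1.485 mm
δ_DE = 15400·652/(74.91·191000) = 0.7018 mm
δ = Σδ_i = 2.904 mm.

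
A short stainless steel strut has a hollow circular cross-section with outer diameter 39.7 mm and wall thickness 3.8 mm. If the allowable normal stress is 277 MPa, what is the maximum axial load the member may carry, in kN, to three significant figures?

A = 428.6 mm².
P_max = σ_allow · A = 277 · 428.6 = 118700 N = 118.7 kN.

119 kN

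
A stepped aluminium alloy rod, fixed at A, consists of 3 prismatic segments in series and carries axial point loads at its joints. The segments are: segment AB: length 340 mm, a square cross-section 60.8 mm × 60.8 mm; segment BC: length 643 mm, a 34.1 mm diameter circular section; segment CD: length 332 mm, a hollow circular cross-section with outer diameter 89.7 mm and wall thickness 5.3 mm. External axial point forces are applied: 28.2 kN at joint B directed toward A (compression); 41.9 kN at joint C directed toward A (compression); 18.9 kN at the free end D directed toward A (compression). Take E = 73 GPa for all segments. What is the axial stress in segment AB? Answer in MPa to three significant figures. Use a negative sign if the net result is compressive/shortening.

Internal axial forces (sectioning from the free end, tension +): N_CD = -18.9 kN, N_BC = -60.8 kN, N_AB = -89 kN.
A_AB = 3697 mm².
σ_AB = N_AB/A_AB = -89000/3697 = -24.08 MPa.

-24.1 MPa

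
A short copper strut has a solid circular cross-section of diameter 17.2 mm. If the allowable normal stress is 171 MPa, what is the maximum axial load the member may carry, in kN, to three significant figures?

39.7 kN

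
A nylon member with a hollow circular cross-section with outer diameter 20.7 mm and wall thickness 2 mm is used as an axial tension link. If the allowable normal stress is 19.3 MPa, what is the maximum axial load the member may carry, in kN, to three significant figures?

2.27 kN

A = 117.5 mm².
P_max = σ_allow · A = 19.3 · 117.5 = 2268 N = 2.268 kN.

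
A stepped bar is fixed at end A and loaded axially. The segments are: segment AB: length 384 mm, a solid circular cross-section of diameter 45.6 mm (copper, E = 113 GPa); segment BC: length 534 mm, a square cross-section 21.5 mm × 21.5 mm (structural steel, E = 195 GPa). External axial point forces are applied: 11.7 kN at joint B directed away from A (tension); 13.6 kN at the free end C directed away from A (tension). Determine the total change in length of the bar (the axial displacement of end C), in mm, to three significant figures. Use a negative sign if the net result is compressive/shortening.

Internal axial forces (sectioning from the free end, tension +): N_BC = 13.6 kN, N_AB = 25.3 kN.
A_AB = 1633 mm².
A_BC = 462.2 mm².
δ_AB = 25300·384/(1633·113000) = 0.05264 mm
δ_BC = 13600·534/(462.2·195000) = 0.08057 mm
δ = Σδ_i = 0.1332 mm.

0.133 mm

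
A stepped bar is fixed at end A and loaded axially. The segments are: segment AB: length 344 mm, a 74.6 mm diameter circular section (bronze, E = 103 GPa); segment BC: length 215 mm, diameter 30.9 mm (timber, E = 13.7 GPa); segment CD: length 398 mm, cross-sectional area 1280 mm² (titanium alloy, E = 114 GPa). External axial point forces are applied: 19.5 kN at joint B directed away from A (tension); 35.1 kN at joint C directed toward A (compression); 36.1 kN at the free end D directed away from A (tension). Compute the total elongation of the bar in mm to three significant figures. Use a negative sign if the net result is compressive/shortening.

0.135 mm

Internal axial forces (sectioning from the free end, tension +): N_CD = 36.1 kN, N_BC = 1 kN, N_AB = 20.5 kN.
A_AB = 4371 mm².
A_BC = 749.9 mm².
δ_AB = 20500·344/(4371·103000) = 0.01566 mm
δ_BC = 1000·215/(749.9·13700) = 0.02093 mm
δ_CD = 36100·398/(1280·114000) = 0.09846 mm
δ = Σδ_i = 0.1351 mm.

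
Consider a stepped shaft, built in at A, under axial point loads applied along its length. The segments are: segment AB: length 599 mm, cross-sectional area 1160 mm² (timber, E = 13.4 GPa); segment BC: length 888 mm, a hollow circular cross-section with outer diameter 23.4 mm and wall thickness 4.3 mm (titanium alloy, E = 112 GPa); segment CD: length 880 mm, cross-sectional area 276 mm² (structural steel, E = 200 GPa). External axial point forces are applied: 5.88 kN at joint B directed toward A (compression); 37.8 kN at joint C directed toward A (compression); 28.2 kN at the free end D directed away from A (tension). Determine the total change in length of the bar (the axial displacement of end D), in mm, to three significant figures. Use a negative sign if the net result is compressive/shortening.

-0.442 mm

Internal axial forces (sectioning from the free end, tension +): N_CD = 28.2 kN, N_BC = -9.6 kN, N_AB = -15.48 kN.
A_BC = 258 mm².
δ_AB = -15480·599/(1160·13400) = -0.5965 mm
δ_BC = -9600·888/(258·112000) = -0.295 mm
δ_CD = 28200·880/(276·200000) = 0.4496 mm
δ = Σδ_i = -0.442 mm.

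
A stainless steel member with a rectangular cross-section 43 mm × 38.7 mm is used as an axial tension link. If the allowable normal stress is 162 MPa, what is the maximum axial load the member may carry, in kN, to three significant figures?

A = 1664 mm².
P_max = σ_allow · A = 162 · 1664 = 269600 N = 269.6 kN.

270 kN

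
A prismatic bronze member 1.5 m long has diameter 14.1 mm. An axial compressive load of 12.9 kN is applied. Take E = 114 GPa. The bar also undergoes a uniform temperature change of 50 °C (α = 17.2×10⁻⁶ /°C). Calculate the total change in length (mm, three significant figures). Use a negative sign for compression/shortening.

A = 156.1 mm².
δ_mech = NL/(AE) = -12900·1500/(156.1·114000) = -1.087 mm.
δ_thermal = αLΔT = 17.2e-6·1500·50 = 1.29 mm.
δ = δ_mech + δ_thermal = 0.203 mm.

0.203 mm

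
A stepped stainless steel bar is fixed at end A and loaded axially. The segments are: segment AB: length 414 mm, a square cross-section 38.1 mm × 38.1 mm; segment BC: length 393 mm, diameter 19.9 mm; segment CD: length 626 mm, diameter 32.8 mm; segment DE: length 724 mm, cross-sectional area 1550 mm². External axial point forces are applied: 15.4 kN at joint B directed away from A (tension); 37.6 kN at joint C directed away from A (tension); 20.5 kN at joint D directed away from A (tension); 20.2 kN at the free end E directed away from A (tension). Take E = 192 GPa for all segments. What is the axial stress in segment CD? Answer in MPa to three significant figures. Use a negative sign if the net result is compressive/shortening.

Internal axial forces (sectioning from the free end, tension +): N_DE = 20.2 kN, N_CD = 40.7 kN, N_BC = 78.3 kN, N_AB = 93.7 kN.
A_CD = 845 mm².
σ_CD = N_CD/A_CD = 40700/845 = 48.17 MPa.

48.2 MPa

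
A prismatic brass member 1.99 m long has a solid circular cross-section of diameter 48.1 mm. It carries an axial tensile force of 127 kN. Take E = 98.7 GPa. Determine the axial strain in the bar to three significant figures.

7.08e-04

A = 1817 mm².
σ = N/A = 69.89 MPa; ε = σ/E = 69.89/98700 = 7.081e-04.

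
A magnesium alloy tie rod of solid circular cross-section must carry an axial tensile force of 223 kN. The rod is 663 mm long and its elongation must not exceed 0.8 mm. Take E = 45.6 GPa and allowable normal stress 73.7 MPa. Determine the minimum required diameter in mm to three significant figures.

71.8 mm

Required area A ≥ P/σ_allow = 223000/73.7 = 3026 mm².
For a solid circular section, d ≥ √(4A/π) = 62.07 mm.
Elongation limit: A ≥ PL/(Eδ_allow) = 223000·663/(45600·0.8) = 4053 mm² ⇒ d ≥ 71.84 mm.
The elongation limit governs.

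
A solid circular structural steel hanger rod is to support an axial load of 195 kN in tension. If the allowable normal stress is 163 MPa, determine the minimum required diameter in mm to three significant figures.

Required area A ≥ P/σ_allow = 195000/163 = 1196 mm².
For a solid circular section, d ≥ √(4A/π) = 39.03 mm.

39.0 mm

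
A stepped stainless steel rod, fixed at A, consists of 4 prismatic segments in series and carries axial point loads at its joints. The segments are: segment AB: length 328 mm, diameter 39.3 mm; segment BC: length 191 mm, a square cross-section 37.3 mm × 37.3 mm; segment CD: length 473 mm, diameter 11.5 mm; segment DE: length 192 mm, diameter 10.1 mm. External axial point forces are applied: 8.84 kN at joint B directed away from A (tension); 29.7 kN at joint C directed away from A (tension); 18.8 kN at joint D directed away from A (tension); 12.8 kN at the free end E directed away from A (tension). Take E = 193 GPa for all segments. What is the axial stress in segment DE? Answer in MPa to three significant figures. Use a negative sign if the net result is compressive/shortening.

Internal axial forces (sectioning from the free end, tension +): N_DE = 12.8 kN, N_CD = 31.6 kN, N_BC = 61.3 kN, N_AB = 70.14 kN.
A_DE = 80.12 mm².
σ_DE = N_DE/A_DE = 12800/80.12 = 159.8 MPa.

160 MPa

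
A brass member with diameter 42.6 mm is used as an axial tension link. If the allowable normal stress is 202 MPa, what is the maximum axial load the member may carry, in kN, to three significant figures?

288 kN

A = 1425 mm².
P_max = σ_allow · A = 202 · 1425 = 287900 N = 287.9 kN.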